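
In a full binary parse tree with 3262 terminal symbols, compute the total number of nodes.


Leaf nodes (terminals): 3262
Internal nodes = n - 1 = 3262 - 1 = 3261
Total = leaves + internal = 3262 + 3261 = 6523

6523


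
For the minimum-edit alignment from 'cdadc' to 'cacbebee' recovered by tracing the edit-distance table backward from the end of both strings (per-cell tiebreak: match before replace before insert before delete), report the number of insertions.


Edit distance = 7. Backtracking from cell (5, 8) with preference match > replace > insert > delete,
then listing the resulting alignment 'cdadc' -> 'cacbebee' left to right:
  Step 1: insert 'c' [insertion #1]
  Step 2: insert 'a' [insertion #2]
  Step 3: keep 'c'
  Step 4: insert 'b' [insertion #3]
  Step 5: replace d->e
  Step 6: replace a->b
  Step 7: replace d->e
  Step 8: replace c->e
Total insertions: 3

3


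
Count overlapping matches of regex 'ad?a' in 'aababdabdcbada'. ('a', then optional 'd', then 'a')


Pattern: ad?a means 'a', then optional 'd', then 'a'.
Scanning 'aababdabdcbada' position-by-position:
  Pos 0: window 'aab' -> MATCH
  Pos 1: window 'aba' -> no
  Pos 2: window 'bab' -> no
  Pos 3: window 'abd' -> no
  Pos 4: window 'bda' -> no
  Pos 5: window 'dab' -> no
  Pos 6: window 'abd' -> no
  Pos 7: window 'bdc' -> no
  Pos 8: window 'dcb' -> no
  Pos 9: window 'cba' -> no
  Pos 10: window 'bad' -> no
  Pos 11: window 'ada' -> MATCH
  Pos 12: window 'da' -> no
  Pos 13: window 'a' -> no
Total matches: 2

2


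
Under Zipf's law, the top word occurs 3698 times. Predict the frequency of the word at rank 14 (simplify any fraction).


Zipf's law: freq(rank) = f1 / rank
f1 = 3698, rank = 14
freq = 3698 / 14
GCD(3698, 14) = 2
Simplified: 1849/7

1849/7


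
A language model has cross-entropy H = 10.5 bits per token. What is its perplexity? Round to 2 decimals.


Perplexity formula: PP = 2^H
H = 10.5
PP = 2^10.5
Decompose: 2^10.5 = 2^10 * 2^0.5 = 2^10 * sqrt(2)
2^10 = 1024, sqrt(2) ~ 1.4142136
PP ~ 1024 * 1.4142136 = 1448.1547264
Rounded to 2 decimals: 1448.15

1448.15


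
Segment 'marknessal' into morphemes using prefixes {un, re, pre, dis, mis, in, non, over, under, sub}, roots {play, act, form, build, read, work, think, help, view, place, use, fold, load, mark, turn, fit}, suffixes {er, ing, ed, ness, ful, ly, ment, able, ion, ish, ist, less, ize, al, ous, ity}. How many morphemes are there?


Segmenting 'marknessal' against the inventory:
  'mark' -> root (morpheme 1)
  'ness' -> suffix (morpheme 2)
  'al' -> suffix (morpheme 3)
Total morphemes: 3

3


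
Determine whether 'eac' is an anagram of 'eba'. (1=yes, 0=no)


Sort characters of 'eac': 'ace'
Sort characters of 'eba': 'abe'
Sorted forms differ -> they are NOT anagrams
Result: 0

0


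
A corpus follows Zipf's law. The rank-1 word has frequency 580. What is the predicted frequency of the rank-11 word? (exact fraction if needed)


Zipf's law: freq(rank) = f1 / rank
f1 = 580, rank = 11
freq = 580 / 11
GCD(580, 11) = 1
Simplified: 580/11

580/11


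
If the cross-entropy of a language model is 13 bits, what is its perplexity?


Perplexity formula: PP = 2^H
H = 13
PP = 2^13
PP = 2^13 = 8192

8192


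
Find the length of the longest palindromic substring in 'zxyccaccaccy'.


Scanning 'zxyccaccaccy' for palindromic substrings.
Substring at positions 2-11: 'yccaccaccy'.
Check: reverse('yccaccaccy') = 'yccaccaccy' -> palindrome confirmed.
Neighbouring characters ('x' / '-') break symmetry, so it cannot extend further.
No longer palindromic substring exists; longest length = 10

10


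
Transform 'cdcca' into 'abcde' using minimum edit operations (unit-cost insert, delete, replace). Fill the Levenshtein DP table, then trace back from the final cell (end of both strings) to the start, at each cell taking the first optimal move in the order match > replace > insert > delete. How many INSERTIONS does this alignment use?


Edit distance = 4. Backtracking from cell (5, 5) with preference match > replace > insert > delete,
then listing the resulting alignment 'cdcca' -> 'abcde' left to right:
  Step 1: replace c->a
  Step 2: replace d->b
  Step 3: keep 'c'
  Step 4: replace c->d
  Step 5: replace a->e
Total insertions: 0

0


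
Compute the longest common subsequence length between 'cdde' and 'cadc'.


DP table for LCS of 'cdde' and 'cadc':
       c  a  d  c
    0  0  0  0  0
  c 0  1  1  1  1
  d 0  1  1  2  2
  d 0  1  1  2  2
  e 0  1  1  2  2
LCS: 'cd'
LCS length = 2

2


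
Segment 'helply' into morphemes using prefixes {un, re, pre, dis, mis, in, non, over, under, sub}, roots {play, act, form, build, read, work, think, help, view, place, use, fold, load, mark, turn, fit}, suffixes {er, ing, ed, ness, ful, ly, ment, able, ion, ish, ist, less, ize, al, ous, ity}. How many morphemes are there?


Segmenting 'helply' against the inventory:
  'help' -> root (morpheme 1)
  'ly' -> suffix (morpheme 2)
Total morphemes: 2

2


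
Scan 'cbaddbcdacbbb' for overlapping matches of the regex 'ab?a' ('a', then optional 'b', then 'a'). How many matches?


Pattern: ab?a means 'a', then optional 'b', then 'a'.
Scanning 'cbaddbcdacbbb' position-by-position:
  Pos 0: window 'cba' -> no
  Pos 1: window 'bad' -> no
  Pos 2: window 'add' -> no
  Pos 3: window 'ddb' -> no
  Pos 4: window 'dbc' -> no
  Pos 5: window 'bcd' -> no
  Pos 6: window 'cda' -> no
  Pos 7: window 'dac' -> no
  Pos 8: window 'acb' -> no
  Pos 9: window 'cbb' -> no
  Pos 10: window 'bbb' -> no
  Pos 11: window 'bb' -> no
  Pos 12: window 'b' -> no
Total matches: 0

0


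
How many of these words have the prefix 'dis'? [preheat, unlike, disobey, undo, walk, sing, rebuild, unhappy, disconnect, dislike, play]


Checking each word for prefix 'dis':
  'preheat' -> no (count: 0)
  'unlike' -> no (count: 0)
  'disobey' -> YES, starts with 'dis' (count: 1)
  'undo' -> no (count: 1)
  'walk' -> no (count: 1)
  'sing' -> no (count: 1)
  'rebuild' -> no (count: 1)
  'unhappy' -> no (count: 1)
  'disconnect' -> YES, starts with 'dis' (count: 2)
  'dislike' -> YES, starts with 'dis' (count: 3)
  'play' -> no (count: 3)
Total with prefix 'dis': 3

3


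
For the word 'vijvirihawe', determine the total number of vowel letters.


Scanning each character of 'vijvirihawe':
  Position 1: 'v' -> consonant (running count: 0)
  Position 2: 'i' -> vowel (running count: 1)
  Position 3: 'j' -> consonant (running count: 1)
  Position 4: 'v' -> consonant (running count: 1)
  Position 5: 'i' -> vowel (running count: 2)
  Position 6: 'r' -> consonant (running count: 2)
  Position 7: 'i' -> vowel (running count: 3)
  Position 8: 'h' -> consonant (running count: 3)
  Position 9: 'a' -> vowel (running count: 4)
  Position 10: 'w' -> consonant (running count: 4)
  Position 11: 'e' -> vowel (running count: 5)
Total vowels: 5

5


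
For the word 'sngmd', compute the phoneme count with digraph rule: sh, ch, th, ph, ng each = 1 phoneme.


Parsing 'sngmd' greedily, digraphs first:
  's' -> consonant phoneme (phonemes so far: 1)
  'ng' -> digraph (1 consonant phoneme) (phonemes so far: 2)
  'm' -> consonant phoneme (phonemes so far: 3)
  'd' -> consonant phoneme (phonemes so far: 4)
Total phonemes: 4

4


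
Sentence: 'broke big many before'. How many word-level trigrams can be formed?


Word trigrams from [4] words:
  Trigram 1: (broke big many)
  Trigram 2: (big many before)
Total word trigrams: 4 - 2 = 2

2


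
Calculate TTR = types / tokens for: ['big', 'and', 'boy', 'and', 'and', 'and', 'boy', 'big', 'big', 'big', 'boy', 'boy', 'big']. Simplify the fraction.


Tokens: 13
Unique types: ('and', 'big', 'boy') = 3
TTR = 3/13
Already in lowest terms.

3/13


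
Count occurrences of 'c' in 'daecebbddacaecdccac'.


Scanning 'daecebbddacaecdccac' for 'c':
  Position 3: 'c' -> MATCH (count: 1)
  Position 10: 'c' -> MATCH (count: 2)
  Position 13: 'c' -> MATCH (count: 3)
  Position 15: 'c' -> MATCH (count: 4)
  Position 16: 'c' -> MATCH (count: 5)
  Position 18: 'c' -> MATCH (count: 6)
Total occurrences of 'c': 6

6


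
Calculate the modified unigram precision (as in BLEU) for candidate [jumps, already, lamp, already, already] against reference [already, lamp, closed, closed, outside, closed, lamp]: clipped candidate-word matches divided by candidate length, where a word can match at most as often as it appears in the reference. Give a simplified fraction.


Reference word counts: {'already': 1, 'closed': 3, 'lamp': 2, 'outside': 1}
Checking each candidate word (with clipping):
  'jumps' -> not in reference -> no match (matches: 0)
  'already' -> in reference (ref count 1, used 1/1) -> match (matches: 1)
  'lamp' -> in reference (ref count 2, used 1/2) -> match (matches: 2)
  'already' -> ref count 1 already used up (1/1) -> clipped, no match (matches: 2)
  'already' -> ref count 1 already used up (1/1) -> clipped, no match (matches: 2)
Clipped matches: 2, Candidate length: 5
Precision = 2/5

2/5


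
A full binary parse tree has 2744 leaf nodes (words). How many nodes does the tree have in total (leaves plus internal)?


Leaf nodes (terminals): 2744
Internal nodes = n - 1 = 2744 - 1 = 2743
Total = leaves + internal = 2744 + 2743 = 5487

5487


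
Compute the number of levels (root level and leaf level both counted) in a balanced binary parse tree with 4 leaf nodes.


In a balanced binary tree with n leaves the deepest leaf is ceil(log2(n)) edges below the root,
so counting node levels inclusive of root and leaves gives ceil(log2(n)) + 1 levels.
log2(4) = 2.0000
ceil(2.0000) = 2
levels = 2 + 1 = 3

3


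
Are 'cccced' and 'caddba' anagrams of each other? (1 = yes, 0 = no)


Sort characters of 'cccced': 'ccccde'
Sort characters of 'caddba': 'aabcdd'
Sorted forms differ -> they are NOT anagrams
Result: 0

0


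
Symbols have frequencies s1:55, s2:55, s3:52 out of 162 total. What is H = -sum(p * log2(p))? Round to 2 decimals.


Computing entropy H = -sum(p_i * log2(p_i)):
  s1: p = 55/162 = 0.3395, -p*log2(p) = 0.5291
  s2: p = 55/162 = 0.3395, -p*log2(p) = 0.5291
  s3: p = 52/162 = 0.3210, -p*log2(p) = 0.5262
H = sum of terms = 1.5844
Rounded to 2 decimals: 1.58

1.58


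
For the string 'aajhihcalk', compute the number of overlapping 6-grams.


String 'aajhihcalk' has length L = 10.
Number of overlapping n-grams = L - n + 1
Substituting: 10 - 6 + 1 = 5

5


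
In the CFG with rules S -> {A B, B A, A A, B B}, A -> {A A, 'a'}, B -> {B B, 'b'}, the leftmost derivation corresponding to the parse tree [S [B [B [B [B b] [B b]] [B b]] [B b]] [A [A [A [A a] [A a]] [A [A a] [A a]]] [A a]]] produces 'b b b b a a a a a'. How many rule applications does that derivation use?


Every bracketed nonterminal node [X ...] in the tree is produced by exactly one rule application.
Reading the tree off as a leftmost derivation:
  Step 1: S  =>  B A   (applied S -> B A)
  Step 2: B A  =>  B B A   (applied B -> B B)
  Step 3: B B A  =>  B B B A   (applied B -> B B)
  Step 4: B B B A  =>  B B B B A   (applied B -> B B)
  Step 5: B B B B A  =>  b B B B A   (applied B -> b)
  Step 6: b B B B A  =>  b b B B A   (applied B -> b)
  Step 7: b b B B A  =>  b b b B A   (applied B -> b)
  Step 8: b b b B A  =>  b b b b A   (applied B -> b)
  Step 9: b b b b A  =>  b b b b A A   (applied A -> A A)
  Step 10: b b b b A A  =>  b b b b A A A   (applied A -> A A)
  Step 11: b b b b A A A  =>  b b b b A A A A   (applied A -> A A)
  Step 12: b b b b A A A A  =>  b b b b a A A A   (applied A -> a)
  Step 13: b b b b a A A A  =>  b b b b a a A A   (applied A -> a)
  Step 14: b b b b a a A A  =>  b b b b a a A A A   (applied A -> A A)
  Step 15: b b b b a a A A A  =>  b b b b a a a A A   (applied A -> a)
  Step 16: b b b b a a a A A  =>  b b b b a a a a A   (applied A -> a)
  Step 17: b b b b a a a a A  =>  b b b b a a a a a   (applied A -> a)
Final yield: b b b b a a a a a
Total rewrite steps: 17

17


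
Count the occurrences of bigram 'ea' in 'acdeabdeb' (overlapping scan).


Scanning 'acdeabdeb' for bigram 'ea':
  Position 0: 'ac' -> no
  Position 1: 'cd' -> no
  Position 2: 'de' -> no
  Position 3: 'ea' -> MATCH
  Position 4: 'ab' -> no
  Position 5: 'bd' -> no
  Position 6: 'de' -> no
  Position 7: 'eb' -> no
Total matches: 1

1


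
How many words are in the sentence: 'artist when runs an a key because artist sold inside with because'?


Counting words by splitting on spaces:
  Word 1: 'artist'
  Word 2: 'when'
  Word 3: 'runs'
  Word 4: 'an'
  Word 5: 'a'
  Word 6: 'key'
  Word 7: 'because'
  Word 8: 'artist'
  Word 9: 'sold'
  Word 10: 'inside'
  Word 11: 'with'
  Word 12: 'because'
Total words: 12

12


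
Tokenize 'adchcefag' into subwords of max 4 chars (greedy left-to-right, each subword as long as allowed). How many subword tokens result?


'adchcefag' has 9 characters.
Chunking with max size 4:
  Chunk 1: 'adch' (positions 0-3)
  Chunk 2: 'cefa' (positions 4-7)
  Chunk 3: 'g' (positions 8-8)
Total chunks: ceil(9 / 4) = 3

3


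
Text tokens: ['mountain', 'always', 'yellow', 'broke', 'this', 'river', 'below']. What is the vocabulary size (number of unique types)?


Listing all tokens and tracking unique types:
  Token 1: 'mountain' -> NEW (unique so far: 1)
  Token 2: 'always' -> NEW (unique so far: 2)
  Token 3: 'yellow' -> NEW (unique so far: 3)
  Token 4: 'broke' -> NEW (unique so far: 4)
  Token 5: 'this' -> NEW (unique so far: 5)
  Token 6: 'river' -> NEW (unique so far: 6)
  Token 7: 'below' -> NEW (unique so far: 7)
Unique types: ('always', 'below', 'broke', 'mountain', 'river', 'this', 'yellow')
Vocabulary size: 7

7


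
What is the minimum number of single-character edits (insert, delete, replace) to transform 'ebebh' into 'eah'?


Building DP table for s1='ebebh' (len 5) and s2='eah' (len 3):
       e  a  h
    0  1  2  3
  e 1  0  1  2
  b 2  1  1  2
  e 3  2  2  2
  b 4  3  3  3
  h 5  4  4  3
Edit distance = dp[5][3] = 3

3


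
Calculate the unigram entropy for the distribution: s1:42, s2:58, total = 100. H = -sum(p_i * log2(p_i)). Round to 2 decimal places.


Computing entropy H = -sum(p_i * log2(p_i)):
  s1: p = 42/100 = 0.4200, -p*log2(p) = 0.5256
  s2: p = 58/100 = 0.5800, -p*log2(p) = 0.4558
H = sum of terms = 0.9814
Rounded to 2 decimals: 0.98

0.98


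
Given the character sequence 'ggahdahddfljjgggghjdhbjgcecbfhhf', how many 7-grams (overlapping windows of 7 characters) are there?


String 'ggahdahddfljjgggghjdhbjgcecbfhhf' has length L = 32.
Number of overlapping n-grams = L - n + 1
Substituting: 32 - 7 + 1 = 26

26


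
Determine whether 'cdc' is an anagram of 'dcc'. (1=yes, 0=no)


Sort characters of 'cdc': 'ccd'
Sort characters of 'dcc': 'ccd'
Sorted forms match -> they ARE anagrams
Result: 1

1


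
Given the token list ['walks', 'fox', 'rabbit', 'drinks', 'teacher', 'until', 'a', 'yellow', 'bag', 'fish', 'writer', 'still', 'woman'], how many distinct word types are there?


Listing all tokens and tracking unique types:
  Token 1: 'walks' -> NEW (unique so far: 1)
  Token 2: 'fox' -> NEW (unique so far: 2)
  Token 3: 'rabbit' -> NEW (unique so far: 3)
  Token 4: 'drinks' -> NEW (unique so far: 4)
  Token 5: 'teacher' -> NEW (unique so far: 5)
  Token 6: 'until' -> NEW (unique so far: 6)
  Token 7: 'a' -> NEW (unique so far: 7)
  Token 8: 'yellow' -> NEW (unique so far: 8)
  Token 9: 'bag' -> NEW (unique so far: 9)
  Token 10: 'fish' -> NEW (unique so far: 10)
  Token 11: 'writer' -> NEW (unique so far: 11)
  Token 12: 'still' -> NEW (unique so far: 12)
  Token 13: 'woman' -> NEW (unique so far: 13)
Unique types: ('a', 'bag', 'drinks', 'fish', 'fox', 'rabbit', 'still', 'teacher', 'until', 'walks', 'woman', 'writer', 'yellow')
Vocabulary size: 13

13


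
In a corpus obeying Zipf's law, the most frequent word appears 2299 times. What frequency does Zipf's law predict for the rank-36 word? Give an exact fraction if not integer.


Zipf's law: freq(rank) = f1 / rank
f1 = 2299, rank = 36
freq = 2299 / 36
GCD(2299, 36) = 1
Simplified: 2299/36

2299/36


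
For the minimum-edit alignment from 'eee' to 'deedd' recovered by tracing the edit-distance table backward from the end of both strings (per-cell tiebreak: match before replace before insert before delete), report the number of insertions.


Edit distance = 3. Backtracking from cell (3, 5) with preference match > replace > insert > delete,
then listing the resulting alignment 'eee' -> 'deedd' left to right:
  Step 1: insert 'd' [insertion #1]
  Step 2: keep 'e'
  Step 3: keep 'e'
  Step 4: insert 'd' [insertion #2]
  Step 5: replace e->d
Total insertions: 2

2


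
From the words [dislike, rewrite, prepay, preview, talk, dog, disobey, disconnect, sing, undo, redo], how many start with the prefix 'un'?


Checking each word for prefix 'un':
  'dislike' -> no (count: 0)
  'rewrite' -> no (count: 0)
  'prepay' -> no (count: 0)
  'preview' -> no (count: 0)
  'talk' -> no (count: 0)
  'dog' -> no (count: 0)
  'disobey' -> no (count: 0)
  'disconnect' -> no (count: 0)
  'sing' -> no (count: 0)
  'undo' -> YES, starts with 'un' (count: 1)
  'redo' -> no (count: 1)
Total with prefix 'un': 1

1


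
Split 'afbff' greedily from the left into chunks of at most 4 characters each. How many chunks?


'afbff' has 5 characters.
Chunking with max size 4:
  Chunk 1: 'afbf' (positions 0-3)
  Chunk 2: 'f' (positions 4-4)
Total chunks: ceil(5 / 4) = 2

2


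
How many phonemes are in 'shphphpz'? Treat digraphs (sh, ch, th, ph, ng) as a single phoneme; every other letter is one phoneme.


Parsing 'shphphpz' greedily, digraphs first:
  'sh' -> digraph (1 consonant phoneme) (phonemes so far: 1)
  'ph' -> digraph (1 consonant phoneme) (phonemes so far: 2)
  'ph' -> digraph (1 consonant phoneme) (phonemes so far: 3)
  'p' -> consonant phoneme (phonemes so far: 4)
  'z' -> consonant phoneme (phonemes so far: 5)
Total phonemes: 5

5


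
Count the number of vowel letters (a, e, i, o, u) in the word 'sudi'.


Scanning each character of 'sudi':
  Position 1: 's' -> consonant (running count: 0)
  Position 2: 'u' -> vowel (running count: 1)
  Position 3: 'd' -> consonant (running count: 1)
  Position 4: 'i' -> vowel (running count: 2)
Total vowels: 2

2


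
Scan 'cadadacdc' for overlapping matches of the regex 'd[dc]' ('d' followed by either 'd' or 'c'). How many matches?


Pattern: d[dc] means 'd' followed by either 'd' or 'c'.
Scanning 'cadadacdc' position-by-position:
  Pos 0: window 'ca' -> no
  Pos 1: window 'ad' -> no
  Pos 2: window 'da' -> no
  Pos 3: window 'ad' -> no
  Pos 4: window 'da' -> no
  Pos 5: window 'ac' -> no
  Pos 6: window 'cd' -> no
  Pos 7: window 'dc' -> MATCH
  Pos 8: window 'c' -> no
Total matches: 1

1


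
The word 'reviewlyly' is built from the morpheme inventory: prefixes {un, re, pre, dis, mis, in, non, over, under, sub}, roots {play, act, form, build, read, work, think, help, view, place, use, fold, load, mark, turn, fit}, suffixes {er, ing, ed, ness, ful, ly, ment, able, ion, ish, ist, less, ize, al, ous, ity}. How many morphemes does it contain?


Segmenting 'reviewlyly' against the inventory:
  're' -> prefix (morpheme 1)
  'view' -> root (morpheme 2)
  'ly' -> suffix (morpheme 3)
  'ly' -> suffix (morpheme 4)
Total morphemes: 4

4


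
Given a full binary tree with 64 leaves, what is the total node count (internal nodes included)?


Leaf nodes (terminals): 64
Internal nodes = n - 1 = 64 - 1 = 63
Total = leaves + internal = 64 + 63 = 127

127


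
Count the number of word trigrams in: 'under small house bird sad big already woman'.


Word trigrams from [8] words:
  Trigram 1: (under small house)
  Trigram 2: (small house bird)
  Trigram 3: (house bird sad)
  Trigram 4: (bird sad big)
  Trigram 5: (sad big already)
  Trigram 6: (big already woman)
Total word trigrams: 8 - 2 = 6

6


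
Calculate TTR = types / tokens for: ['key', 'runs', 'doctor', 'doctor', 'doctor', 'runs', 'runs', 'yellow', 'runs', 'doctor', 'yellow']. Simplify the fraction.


Tokens: 11
Unique types: ('doctor', 'key', 'runs', 'yellow') = 4
TTR = 4/11
Already in lowest terms.

4/11


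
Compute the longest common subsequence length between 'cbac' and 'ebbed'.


DP table for LCS of 'cbac' and 'ebbed':
       e  b  b  e  d
    0  0  0  0  0  0
  c 0  0  0  0  0  0
  b 0  0  1  1  1  1
  a 0  0  1  1  1  1
  c 0  0  1  1  1  1
LCS: 'b'
LCS length = 1

1


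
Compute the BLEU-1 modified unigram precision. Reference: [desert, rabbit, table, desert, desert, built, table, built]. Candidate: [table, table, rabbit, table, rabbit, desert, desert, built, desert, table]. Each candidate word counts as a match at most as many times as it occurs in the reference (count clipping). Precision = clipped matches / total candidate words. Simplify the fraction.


Reference word counts: {'built': 2, 'desert': 3, 'rabbit': 1, 'table': 2}
Checking each candidate word (with clipping):
  'table' -> in reference (ref count 2, used 1/2) -> match (matches: 1)
  'table' -> in reference (ref count 2, used 2/2) -> match (matches: 2)
  'rabbit' -> in reference (ref count 1, used 1/1) -> match (matches: 3)
  'table' -> ref count 2 already used up (2/2) -> clipped, no match (matches: 3)
  'rabbit' -> ref count 1 already used up (1/1) -> clipped, no match (matches: 3)
  'desert' -> in reference (ref count 3, used 1/3) -> match (matches: 4)
  'desert' -> in reference (ref count 3, used 2/3) -> match (matches: 5)
  'built' -> in reference (ref count 2, used 1/2) -> match (matches: 6)
  'desert' -> in reference (ref count 3, used 3/3) -> match (matches: 7)
  'table' -> ref count 2 already used up (2/2) -> clipped, no match (matches: 7)
Clipped matches: 7, Candidate length: 10
Precision = 7/10

7/10


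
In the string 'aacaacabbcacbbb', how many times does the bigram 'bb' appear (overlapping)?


Scanning 'aacaacabbcacbbb' for bigram 'bb':
  Position 0: 'aa' -> no
  Position 1: 'ac' -> no
  Position 2: 'ca' -> no
  Position 3: 'aa' -> no
  Position 4: 'ac' -> no
  Position 5: 'ca' -> no
  Position 6: 'ab' -> no
  Position 7: 'bb' -> MATCH
  Position 8: 'bc' -> no
  Position 9: 'ca' -> no
  Position 10: 'ac' -> no
  Position 11: 'cb' -> no
  Position 12: 'bb' -> MATCH
  Position 13: 'bb' -> MATCH
Total matches: 3

3


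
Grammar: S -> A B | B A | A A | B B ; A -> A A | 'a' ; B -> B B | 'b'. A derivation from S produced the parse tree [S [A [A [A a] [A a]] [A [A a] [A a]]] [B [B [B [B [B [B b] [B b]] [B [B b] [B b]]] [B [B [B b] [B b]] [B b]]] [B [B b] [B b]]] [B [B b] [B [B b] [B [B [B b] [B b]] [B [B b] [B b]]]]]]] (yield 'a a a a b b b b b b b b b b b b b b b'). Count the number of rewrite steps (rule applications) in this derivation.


Every bracketed nonterminal node [X ...] in the tree is produced by exactly one rule application.
Reading the tree off as a leftmost derivation:
  Step 1: S  =>  A B   (applied S -> A B)
  Step 2: A B  =>  A A B   (applied A -> A A)
  Step 3: A A B  =>  A A A B   (applied A -> A A)
  Step 4: A A A B  =>  a A A B   (applied A -> a)
  Step 5: a A A B  =>  a a A B   (applied A -> a)
  Step 6: a a A B  =>  a a A A B   (applied A -> A A)
  Step 7: a a A A B  =>  a a a A B   (applied A -> a)
  Step 8: a a a A B  =>  a a a a B   (applied A -> a)
  Step 9: a a a a B  =>  a a a a B B   (applied B -> B B)
  Step 10: a a a a B B  =>  a a a a B B B   (applied B -> B B)
  Step 11: a a a a B B B  =>  a a a a B B B B   (applied B -> B B)
  Step 12: a a a a B B B B  =>  a a a a B B B B B   (applied B -> B B)
  Step 13: a a a a B B B B B  =>  a a a a B B B B B B   (applied B -> B B)
  Step 14: a a a a B B B B B B  =>  a a a a b B B B B B   (applied B -> b)
  Step 15: a a a a b B B B B B  =>  a a a a b b B B B B   (applied B -> b)
  Step 16: a a a a b b B B B B  =>  a a a a b b B B B B B   (applied B -> B B)
  Step 17: a a a a b b B B B B B  =>  a a a a b b b B B B B   (applied B -> b)
  Step 18: a a a a b b b B B B B  =>  a a a a b b b b B B B   (applied B -> b)
  Step 19: a a a a b b b b B B B  =>  a a a a b b b b B B B B   (applied B -> B B)
  Step 20: a a a a b b b b B B B B  =>  a a a a b b b b B B B B B   (applied B -> B B)
  Step 21: a a a a b b b b B B B B B  =>  a a a a b b b b b B B B B   (applied B -> b)
  Step 22: a a a a b b b b b B B B B  =>  a a a a b b b b b b B B B   (applied B -> b)
  Step 23: a a a a b b b b b b B B B  =>  a a a a b b b b b b b B B   (applied B -> b)
  Step 24: a a a a b b b b b b b B B  =>  a a a a b b b b b b b B B B   (applied B -> B B)
  Step 25: a a a a b b b b b b b B B B  =>  a a a a b b b b b b b b B B   (applied B -> b)
  Step 26: a a a a b b b b b b b b B B  =>  a a a a b b b b b b b b b B   (applied B -> b)
  Step 27: a a a a b b b b b b b b b B  =>  a a a a b b b b b b b b b B B   (applied B -> B B)
  Step 28: a a a a b b b b b b b b b B B  =>  a a a a b b b b b b b b b b B   (applied B -> b)
  Step 29: a a a a b b b b b b b b b b B  =>  a a a a b b b b b b b b b b B B   (applied B -> B B)
  Step 30: a a a a b b b b b b b b b b B B  =>  a a a a b b b b b b b b b b b B   (applied B -> b)
  Step 31: a a a a b b b b b b b b b b b B  =>  a a a a b b b b b b b b b b b B B   (applied B -> B B)
  Step 32: a a a a b b b b b b b b b b b B B  =>  a a a a b b b b b b b b b b b B B B   (applied B -> B B)
  Step 33: a a a a b b b b b b b b b b b B B B  =>  a a a a b b b b b b b b b b b b B B   (applied B -> b)
  Step 34: a a a a b b b b b b b b b b b b B B  =>  a a a a b b b b b b b b b b b b b B   (applied B -> b)
  Step 35: a a a a b b b b b b b b b b b b b B  =>  a a a a b b b b b b b b b b b b b B B   (applied B -> B B)
  Step 36: a a a a b b b b b b b b b b b b b B B  =>  a a a a b b b b b b b b b b b b b b B   (applied B -> b)
  Step 37: a a a a b b b b b b b b b b b b b b B  =>  a a a a b b b b b b b b b b b b b b b   (applied B -> b)
Final yield: a a a a b b b b b b b b b b b b b b b
Total rewrite steps: 37

37


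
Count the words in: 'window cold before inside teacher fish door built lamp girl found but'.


Counting words by splitting on spaces:
  Word 1: 'window'
  Word 2: 'cold'
  Word 3: 'before'
  Word 4: 'inside'
  Word 5: 'teacher'
  Word 6: 'fish'
  Word 7: 'door'
  Word 8: 'built'
  Word 9: 'lamp'
  Word 10: 'girl'
  Word 11: 'found'
  Word 12: 'but'
Total words: 12

12


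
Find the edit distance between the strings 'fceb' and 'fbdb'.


Building DP table for s1='fceb' (len 4) and s2='fbdb' (len 4):
       f  b  d  b
    0  1  2  3  4
  f 1  0  1  2  3
  c 2  1  1  2  3
  e 3  2  2  2  3
  b 4  3  2  3  2
Edit distance = dp[4][4] = 2

2


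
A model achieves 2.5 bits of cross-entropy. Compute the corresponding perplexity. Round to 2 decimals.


Perplexity formula: PP = 2^H
H = 2.5
PP = 2^2.5
Decompose: 2^2.5 = 2^2 * 2^0.5 = 2^2 * sqrt(2)
2^2 = 4, sqrt(2) ~ 1.4142136
PP ~ 4 * 1.4142136 = 5.6568544
Rounded to 2 decimals: 5.66

5.66


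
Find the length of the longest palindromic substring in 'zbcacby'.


Scanning 'zbcacby' for palindromic substrings.
Substring at positions 1-5: 'bcacb'.
Check: reverse('bcacb') = 'bcacb' -> palindrome confirmed.
Neighbouring characters ('z' / 'y') break symmetry, so it cannot extend further.
No longer palindromic substring exists; longest length = 5

5


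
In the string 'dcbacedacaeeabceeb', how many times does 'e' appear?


Scanning 'dcbacedacaeeabceeb' for 'e':
  Position 5: 'e' -> MATCH (count: 1)
  Position 10: 'e' -> MATCH (count: 2)
  Position 11: 'e' -> MATCH (count: 3)
  Position 15: 'e' -> MATCH (count: 4)
  Position 16: 'e' -> MATCH (count: 5)
Total occurrences of 'e': 5

5


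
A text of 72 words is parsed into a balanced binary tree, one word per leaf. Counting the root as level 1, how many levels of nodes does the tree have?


In a balanced binary tree with n leaves the deepest leaf is ceil(log2(n)) edges below the root,
so counting node levels inclusive of root and leaves gives ceil(log2(n)) + 1 levels.
log2(72) = 6.1699
ceil(6.1699) = 7
levels = 7 + 1 = 8

8


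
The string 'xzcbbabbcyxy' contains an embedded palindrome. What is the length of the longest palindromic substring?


Scanning 'xzcbbabbcyxy' for palindromic substrings.
Substring at positions 2-8: 'cbbabbc'.
Check: reverse('cbbabbc') = 'cbbabbc' -> palindrome confirmed.
Neighbouring characters ('z' / 'y') break symmetry, so it cannot extend further.
No longer palindromic substring exists; longest length = 7

7


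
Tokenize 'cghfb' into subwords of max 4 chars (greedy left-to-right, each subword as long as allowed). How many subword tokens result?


'cghfb' has 5 characters.
Chunking with max size 4:
  Chunk 1: 'cghf' (positions 0-3)
  Chunk 2: 'b' (positions 4-4)
Total chunks: ceil(5 / 4) = 2

2


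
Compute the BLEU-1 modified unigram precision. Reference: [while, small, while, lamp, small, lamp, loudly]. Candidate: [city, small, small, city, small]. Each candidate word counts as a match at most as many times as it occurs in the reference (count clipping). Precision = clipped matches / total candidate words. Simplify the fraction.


Reference word counts: {'lamp': 2, 'loudly': 1, 'small': 2, 'while': 2}
Checking each candidate word (with clipping):
  'city' -> not in reference -> no match (matches: 0)
  'small' -> in reference (ref count 2, used 1/2) -> match (matches: 1)
  'small' -> in reference (ref count 2, used 2/2) -> match (matches: 2)
  'city' -> not in reference -> no match (matches: 2)
  'small' -> ref count 2 already used up (2/2) -> clipped, no match (matches: 2)
Clipped matches: 2, Candidate length: 5
Precision = 2/5

2/5


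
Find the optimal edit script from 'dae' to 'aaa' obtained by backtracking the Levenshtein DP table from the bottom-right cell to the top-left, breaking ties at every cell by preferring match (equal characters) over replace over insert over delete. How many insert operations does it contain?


Edit distance = 2. Backtracking from cell (3, 3) with preference match > replace > insert > delete,
then listing the resulting alignment 'dae' -> 'aaa' left to right:
  Step 1: replace d->a
  Step 2: keep 'a'
  Step 3: replace e->a
Total insertions: 0

0


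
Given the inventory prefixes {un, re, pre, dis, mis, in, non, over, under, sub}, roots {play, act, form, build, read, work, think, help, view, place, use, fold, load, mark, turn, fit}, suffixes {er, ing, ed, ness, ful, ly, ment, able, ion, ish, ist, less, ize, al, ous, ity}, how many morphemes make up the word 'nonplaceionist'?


Segmenting 'nonplaceionist' against the inventory:
  'non' -> prefix (morpheme 1)
  'place' -> root (morpheme 2)
  'ion' -> suffix (morpheme 3)
  'ist' -> suffix (morpheme 4)
Total morphemes: 4

4


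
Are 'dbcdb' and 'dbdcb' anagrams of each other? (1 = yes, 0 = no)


Sort characters of 'dbcdb': 'bbcdd'
Sort characters of 'dbdcb': 'bbcdd'
Sorted forms match -> they ARE anagrams
Result: 1

1


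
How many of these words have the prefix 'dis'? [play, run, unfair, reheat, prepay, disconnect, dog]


Checking each word for prefix 'dis':
  'play' -> no (count: 0)
  'run' -> no (count: 0)
  'unfair' -> no (count: 0)
  'reheat' -> no (count: 0)
  'prepay' -> no (count: 0)
  'disconnect' -> YES, starts with 'dis' (count: 1)
  'dog' -> no (count: 1)
Total with prefix 'dis': 1

1


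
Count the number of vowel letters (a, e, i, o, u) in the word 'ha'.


Scanning each character of 'ha':
  Position 1: 'h' -> consonant (running count: 0)
  Position 2: 'a' -> vowel (running count: 1)
Total vowels: 1

1


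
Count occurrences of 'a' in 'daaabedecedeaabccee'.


Scanning 'daaabedecedeaabccee' for 'a':
  Position 1: 'a' -> MATCH (count: 1)
  Position 2: 'a' -> MATCH (count: 2)
  Position 3: 'a' -> MATCH (count: 3)
  Position 12: 'a' -> MATCH (count: 4)
  Position 13: 'a' -> MATCH (count: 5)
Total occurrences of 'a': 5

5


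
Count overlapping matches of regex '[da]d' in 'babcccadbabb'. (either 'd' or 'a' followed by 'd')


Pattern: [da]d means either 'd' or 'a' followed by 'd'.
Scanning 'babcccadbabb' position-by-position:
  Pos 0: window 'ba' -> no
  Pos 1: window 'ab' -> no
  Pos 2: window 'bc' -> no
  Pos 3: window 'cc' -> no
  Pos 4: window 'cc' -> no
  Pos 5: window 'ca' -> no
  Pos 6: window 'ad' -> MATCH
  Pos 7: window 'db' -> no
  Pos 8: window 'ba' -> no
  Pos 9: window 'ab' -> no
  Pos 10: window 'bb' -> no
  Pos 11: window 'b' -> no
Total matches: 1

1


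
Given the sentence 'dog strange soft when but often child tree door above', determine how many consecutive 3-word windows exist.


Word trigrams from [10] words:
  Trigram 1: (dog strange soft)
  Trigram 2: (strange soft when)
  Trigram 3: (soft when but)
  Trigram 4: (when but often)
  Trigram 5: (but often child)
  Trigram 6: (often child tree)
  Trigram 7: (child tree door)
  Trigram 8: (tree door above)
Total word trigrams: 10 - 2 = 8

8


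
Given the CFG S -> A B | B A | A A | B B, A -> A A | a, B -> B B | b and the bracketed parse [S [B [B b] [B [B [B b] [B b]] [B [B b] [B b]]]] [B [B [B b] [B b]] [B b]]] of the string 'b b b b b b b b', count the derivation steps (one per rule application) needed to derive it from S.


Every bracketed nonterminal node [X ...] in the tree is produced by exactly one rule application.
Reading the tree off as a leftmost derivation:
  Step 1: S  =>  B B   (applied S -> B B)
  Step 2: B B  =>  B B B   (applied B -> B B)
  Step 3: B B B  =>  b B B   (applied B -> b)
  Step 4: b B B  =>  b B B B   (applied B -> B B)
  Step 5: b B B B  =>  b B B B B   (applied B -> B B)
  Step 6: b B B B B  =>  b b B B B   (applied B -> b)
  Step 7: b b B B B  =>  b b b B B   (applied B -> b)
  Step 8: b b b B B  =>  b b b B B B   (applied B -> B B)
  Step 9: b b b B B B  =>  b b b b B B   (applied B -> b)
  Step 10: b b b b B B  =>  b b b b b B   (applied B -> b)
  Step 11: b b b b b B  =>  b b b b b B B   (applied B -> B B)
  Step 12: b b b b b B B  =>  b b b b b B B B   (applied B -> B B)
  Step 13: b b b b b B B B  =>  b b b b b b B B   (applied B -> b)
  Step 14: b b b b b b B B  =>  b b b b b b b B   (applied B -> b)
  Step 15: b b b b b b b B  =>  b b b b b b b b   (applied B -> b)
Final yield: b b b b b b b b
Total rewrite steps: 15

15


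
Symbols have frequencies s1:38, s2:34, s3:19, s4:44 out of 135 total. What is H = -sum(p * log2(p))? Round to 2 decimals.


Computing entropy H = -sum(p_i * log2(p_i)):
  s1: p = 38/135 = 0.2815, -p*log2(p) = 0.5148
  s2: p = 34/135 = 0.2519, -p*log2(p) = 0.5010
  s3: p = 19/135 = 0.1407, -p*log2(p) = 0.3981
  s4: p = 44/135 = 0.3259, -p*log2(p) = 0.5271
H = sum of terms = 1.9410
Rounded to 2 decimals: 1.94

1.94


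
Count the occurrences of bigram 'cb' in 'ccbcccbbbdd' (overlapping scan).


Scanning 'ccbcccbbbdd' for bigram 'cb':
  Position 0: 'cc' -> no
  Position 1: 'cb' -> MATCH
  Position 2: 'bc' -> no
  Position 3: 'cc' -> no
  Position 4: 'cc' -> no
  Position 5: 'cb' -> MATCH
  Position 6: 'bb' -> no
  Position 7: 'bb' -> no
  Position 8: 'bd' -> no
  Position 9: 'dd' -> no
Total matches: 2

2


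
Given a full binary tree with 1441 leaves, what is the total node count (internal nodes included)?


Leaf nodes (terminals): 1441
Internal nodes = n - 1 = 1441 - 1 = 1440
Total = leaves + internal = 1441 + 1440 = 2881

2881


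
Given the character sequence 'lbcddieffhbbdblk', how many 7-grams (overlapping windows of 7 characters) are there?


String 'lbcddieffhbbdblk' has length L = 16.
Number of overlapping n-grams = L - n + 1
Substituting: 16 - 7 + 1 = 10

10


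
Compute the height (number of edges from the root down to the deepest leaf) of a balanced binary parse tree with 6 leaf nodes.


In a balanced binary tree with n leaves the deepest leaf is ceil(log2(n)) edges below the root.
log2(6) = 2.5850
ceil(2.5850) = 3
height (edges) = 3

3


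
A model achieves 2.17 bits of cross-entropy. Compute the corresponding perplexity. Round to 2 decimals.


Perplexity formula: PP = 2^H
H = 2.17
PP = 2^2.17
Decompose: 2^2.17 = 2^2 * 2^0.17
2^2 = 4, 2^0.17 ~ 1.1250585
PP ~ 4 * 1.1250585 = 4.5002340
Rounded to 2 decimals: 4.50

4.50


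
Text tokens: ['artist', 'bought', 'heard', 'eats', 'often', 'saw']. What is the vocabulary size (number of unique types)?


Listing all tokens and tracking unique types:
  Token 1: 'artist' -> NEW (unique so far: 1)
  Token 2: 'bought' -> NEW (unique so far: 2)
  Token 3: 'heard' -> NEW (unique so far: 3)
  Token 4: 'eats' -> NEW (unique so far: 4)
  Token 5: 'often' -> NEW (unique so far: 5)
  Token 6: 'saw' -> NEW (unique so far: 6)
Unique types: ('artist', 'bought', 'eats', 'heard', 'often', 'saw')
Vocabulary size: 6

6


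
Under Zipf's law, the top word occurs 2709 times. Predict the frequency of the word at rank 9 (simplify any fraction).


Zipf's law: freq(rank) = f1 / rank
f1 = 2709, rank = 9
freq = 2709 / 9
= 301

301


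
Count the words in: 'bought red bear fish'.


Counting words by splitting on spaces:
  Word 1: 'bought'
  Word 2: 'red'
  Word 3: 'bear'
  Word 4: 'fish'
Total words: 4

4


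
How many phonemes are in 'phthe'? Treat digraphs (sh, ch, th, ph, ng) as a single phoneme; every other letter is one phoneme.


Parsing 'phthe' greedily, digraphs first:
  'ph' -> digraph (1 consonant phoneme) (phonemes so far: 1)
  'th' -> digraph (1 consonant phoneme) (phonemes so far: 2)
  'e' -> vowel phoneme (phonemes so far: 3)
Total phonemes: 3

3


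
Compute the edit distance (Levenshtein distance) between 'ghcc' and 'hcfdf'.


Building DP table for s1='ghcc' (len 4) and s2='hcfdf' (len 5):
       h  c  f  d  f
    0  1  2  3  4  5
  g 1  1  2  3  4  5
  h 2  1  2  3  4  5
  c 3  2  1  2  3  4
  c 4  3  2  2  3  4
Edit distance = dp[4][5] = 4

4


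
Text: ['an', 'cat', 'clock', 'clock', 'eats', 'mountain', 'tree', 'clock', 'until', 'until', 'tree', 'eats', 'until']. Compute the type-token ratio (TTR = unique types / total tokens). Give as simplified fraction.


Tokens: 13
Unique types: ('an', 'cat', 'clock', 'eats', 'mountain', 'tree', 'until') = 7
TTR = 7/13
Already in lowest terms.

7/13


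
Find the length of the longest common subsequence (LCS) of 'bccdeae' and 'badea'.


DP table for LCS of 'bccdeae' and 'badea':
       b  a  d  e  a
    0  0  0  0  0  0
  b 0  1  1  1  1  1
  c 0  1  1  1  1  1
  c 0  1  1  1  1  1
  d 0  1  1  2  2  2
  e 0  1  1  2  3  3
  a 0  1  2  2  3  4
  e 0  1  2  2  3  4
LCS: 'bdea'
LCS length = 4

4


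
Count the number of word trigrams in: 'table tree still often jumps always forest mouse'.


Word trigrams from [8] words:
  Trigram 1: (table tree still)
  Trigram 2: (tree still often)
  Trigram 3: (still often jumps)
  Trigram 4: (often jumps always)
  Trigram 5: (jumps always forest)
  Trigram 6: (always forest mouse)
Total word trigrams: 8 - 2 = 6

6


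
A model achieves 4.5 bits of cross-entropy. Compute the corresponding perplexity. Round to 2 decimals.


Perplexity formula: PP = 2^H
H = 4.5
PP = 2^4.5
Decompose: 2^4.5 = 2^4 * 2^0.5 = 2^4 * sqrt(2)
2^4 = 16, sqrt(2) ~ 1.4142136
PP ~ 16 * 1.4142136 = 22.6274176
Rounded to 2 decimals: 22.63

22.63


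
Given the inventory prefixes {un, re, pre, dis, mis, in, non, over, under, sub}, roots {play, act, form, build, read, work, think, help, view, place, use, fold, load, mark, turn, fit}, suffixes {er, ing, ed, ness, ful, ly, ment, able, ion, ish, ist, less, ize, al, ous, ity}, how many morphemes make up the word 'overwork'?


Segmenting 'overwork' against the inventory:
  'over' -> prefix (morpheme 1)
  'work' -> root (morpheme 2)
Total morphemes: 2

2


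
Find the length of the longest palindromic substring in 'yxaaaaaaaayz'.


Scanning 'yxaaaaaaaayz' for palindromic substrings.
Substring at positions 2-9: 'aaaaaaaa'.
Check: reverse('aaaaaaaa') = 'aaaaaaaa' -> palindrome confirmed.
Neighbouring characters ('x' / 'y') break symmetry, so it cannot extend further.
No longer palindromic substring exists; longest length = 8

8


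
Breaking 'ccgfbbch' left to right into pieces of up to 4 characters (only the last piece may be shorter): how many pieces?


'ccgfbbch' has 8 characters.
Chunking with max size 4:
  Chunk 1: 'ccgf' (positions 0-3)
  Chunk 2: 'bbch' (positions 4-7)
Total chunks: ceil(8 / 4) = 2

2


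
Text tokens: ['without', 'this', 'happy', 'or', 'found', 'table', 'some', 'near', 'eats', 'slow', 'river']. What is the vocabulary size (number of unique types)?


Listing all tokens and tracking unique types:
  Token 1: 'without' -> NEW (unique so far: 1)
  Token 2: 'this' -> NEW (unique so far: 2)
  Token 3: 'happy' -> NEW (unique so far: 3)
  Token 4: 'or' -> NEW (unique so far: 4)
  Token 5: 'found' -> NEW (unique so far: 5)
  Token 6: 'table' -> NEW (unique so far: 6)
  Token 7: 'some' -> NEW (unique so far: 7)
  Token 8: 'near' -> NEW (unique so far: 8)
  Token 9: 'eats' -> NEW (unique so far: 9)
  Token 10: 'slow' -> NEW (unique so far: 10)
  Token 11: 'river' -> NEW (unique so far: 11)
Unique types: ('eats', 'found', 'happy', 'near', 'or', 'river', 'slow', 'some', 'table', 'this', 'without')
Vocabulary size: 11

11
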